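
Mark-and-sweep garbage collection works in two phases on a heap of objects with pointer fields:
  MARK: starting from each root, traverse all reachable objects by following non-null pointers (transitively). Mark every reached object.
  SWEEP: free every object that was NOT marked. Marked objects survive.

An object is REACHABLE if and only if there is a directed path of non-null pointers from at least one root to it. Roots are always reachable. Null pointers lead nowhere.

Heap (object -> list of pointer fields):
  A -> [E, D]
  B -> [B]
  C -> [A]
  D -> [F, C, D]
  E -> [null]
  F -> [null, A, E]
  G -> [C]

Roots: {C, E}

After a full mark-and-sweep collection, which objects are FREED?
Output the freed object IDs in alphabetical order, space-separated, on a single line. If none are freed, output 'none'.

Roots: C E
Mark C: refs=A, marked=C
Mark E: refs=null, marked=C E
Mark A: refs=E D, marked=A C E
Mark D: refs=F C D, marked=A C D E
Mark F: refs=null A E, marked=A C D E F
Unmarked (collected): B G

Answer: B G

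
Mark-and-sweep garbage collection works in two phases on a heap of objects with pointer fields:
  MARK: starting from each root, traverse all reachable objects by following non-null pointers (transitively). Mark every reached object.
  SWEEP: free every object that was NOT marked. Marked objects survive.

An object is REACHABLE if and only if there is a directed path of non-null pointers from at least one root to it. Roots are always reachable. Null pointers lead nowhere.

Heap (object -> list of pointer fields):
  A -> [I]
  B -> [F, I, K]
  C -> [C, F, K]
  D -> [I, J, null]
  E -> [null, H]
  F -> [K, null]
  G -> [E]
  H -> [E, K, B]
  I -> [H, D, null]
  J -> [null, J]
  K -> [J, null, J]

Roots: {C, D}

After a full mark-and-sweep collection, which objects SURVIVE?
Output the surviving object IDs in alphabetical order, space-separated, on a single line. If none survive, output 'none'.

Roots: C D
Mark C: refs=C F K, marked=C
Mark D: refs=I J null, marked=C D
Mark F: refs=K null, marked=C D F
Mark K: refs=J null J, marked=C D F K
Mark I: refs=H D null, marked=C D F I K
Mark J: refs=null J, marked=C D F I J K
Mark H: refs=E K B, marked=C D F H I J K
Mark E: refs=null H, marked=C D E F H I J K
Mark B: refs=F I K, marked=B C D E F H I J K
Unmarked (collected): A G

Answer: B C D E F H I J K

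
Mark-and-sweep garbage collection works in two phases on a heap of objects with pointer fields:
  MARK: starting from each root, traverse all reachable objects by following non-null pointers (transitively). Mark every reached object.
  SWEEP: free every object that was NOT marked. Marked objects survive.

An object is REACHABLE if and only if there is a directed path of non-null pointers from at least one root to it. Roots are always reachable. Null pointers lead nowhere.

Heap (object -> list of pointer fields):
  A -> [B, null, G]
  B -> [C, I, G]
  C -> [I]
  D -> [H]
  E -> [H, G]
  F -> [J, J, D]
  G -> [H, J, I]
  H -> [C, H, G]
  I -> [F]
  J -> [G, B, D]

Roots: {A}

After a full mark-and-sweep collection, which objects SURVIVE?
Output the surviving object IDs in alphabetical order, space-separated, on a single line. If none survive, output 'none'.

Answer: A B C D F G H I J

Derivation:
Roots: A
Mark A: refs=B null G, marked=A
Mark B: refs=C I G, marked=A B
Mark G: refs=H J I, marked=A B G
Mark C: refs=I, marked=A B C G
Mark I: refs=F, marked=A B C G I
Mark H: refs=C H G, marked=A B C G H I
Mark J: refs=G B D, marked=A B C G H I J
Mark F: refs=J J D, marked=A B C F G H I J
Mark D: refs=H, marked=A B C D F G H I J
Unmarked (collected): E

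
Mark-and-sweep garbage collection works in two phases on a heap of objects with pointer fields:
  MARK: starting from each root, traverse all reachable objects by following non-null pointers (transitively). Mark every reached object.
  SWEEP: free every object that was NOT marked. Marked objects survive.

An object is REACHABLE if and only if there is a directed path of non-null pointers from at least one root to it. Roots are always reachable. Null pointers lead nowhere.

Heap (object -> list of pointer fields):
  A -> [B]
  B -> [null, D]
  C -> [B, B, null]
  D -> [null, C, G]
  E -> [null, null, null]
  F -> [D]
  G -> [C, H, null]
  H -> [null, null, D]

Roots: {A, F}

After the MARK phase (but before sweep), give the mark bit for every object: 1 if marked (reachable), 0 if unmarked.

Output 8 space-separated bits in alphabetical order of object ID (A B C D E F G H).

Roots: A F
Mark A: refs=B, marked=A
Mark F: refs=D, marked=A F
Mark B: refs=null D, marked=A B F
Mark D: refs=null C G, marked=A B D F
Mark C: refs=B B null, marked=A B C D F
Mark G: refs=C H null, marked=A B C D F G
Mark H: refs=null null D, marked=A B C D F G H
Unmarked (collected): E

Answer: 1 1 1 1 0 1 1 1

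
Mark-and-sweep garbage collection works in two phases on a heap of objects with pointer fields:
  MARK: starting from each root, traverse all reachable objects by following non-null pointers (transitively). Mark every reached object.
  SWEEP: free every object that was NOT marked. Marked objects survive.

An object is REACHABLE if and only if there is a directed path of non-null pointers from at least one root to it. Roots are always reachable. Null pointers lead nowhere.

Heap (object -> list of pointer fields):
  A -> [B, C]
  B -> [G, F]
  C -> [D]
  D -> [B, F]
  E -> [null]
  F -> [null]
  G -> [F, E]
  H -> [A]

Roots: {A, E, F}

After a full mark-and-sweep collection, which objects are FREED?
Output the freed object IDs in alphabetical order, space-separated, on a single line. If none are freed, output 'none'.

Roots: A E F
Mark A: refs=B C, marked=A
Mark E: refs=null, marked=A E
Mark F: refs=null, marked=A E F
Mark B: refs=G F, marked=A B E F
Mark C: refs=D, marked=A B C E F
Mark G: refs=F E, marked=A B C E F G
Mark D: refs=B F, marked=A B C D E F G
Unmarked (collected): H

Answer: H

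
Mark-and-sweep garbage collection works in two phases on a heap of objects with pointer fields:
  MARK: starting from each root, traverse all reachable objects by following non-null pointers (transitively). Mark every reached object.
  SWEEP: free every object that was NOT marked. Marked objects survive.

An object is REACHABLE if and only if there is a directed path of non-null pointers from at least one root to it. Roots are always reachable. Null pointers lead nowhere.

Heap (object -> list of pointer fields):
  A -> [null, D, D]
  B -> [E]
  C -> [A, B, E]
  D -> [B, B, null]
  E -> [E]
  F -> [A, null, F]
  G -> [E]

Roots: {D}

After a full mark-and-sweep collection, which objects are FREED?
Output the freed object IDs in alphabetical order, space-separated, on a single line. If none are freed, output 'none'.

Roots: D
Mark D: refs=B B null, marked=D
Mark B: refs=E, marked=B D
Mark E: refs=E, marked=B D E
Unmarked (collected): A C F G

Answer: A C F G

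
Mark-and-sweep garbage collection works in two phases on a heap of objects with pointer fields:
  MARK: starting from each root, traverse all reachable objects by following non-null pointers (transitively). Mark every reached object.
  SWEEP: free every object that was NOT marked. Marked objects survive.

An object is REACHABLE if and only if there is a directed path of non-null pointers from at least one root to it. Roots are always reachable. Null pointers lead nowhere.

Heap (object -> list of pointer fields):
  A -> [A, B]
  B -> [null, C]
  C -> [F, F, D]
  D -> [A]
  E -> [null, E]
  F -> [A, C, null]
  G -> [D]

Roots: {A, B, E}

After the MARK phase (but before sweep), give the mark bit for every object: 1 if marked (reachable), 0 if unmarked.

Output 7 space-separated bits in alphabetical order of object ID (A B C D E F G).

Answer: 1 1 1 1 1 1 0

Derivation:
Roots: A B E
Mark A: refs=A B, marked=A
Mark B: refs=null C, marked=A B
Mark E: refs=null E, marked=A B E
Mark C: refs=F F D, marked=A B C E
Mark F: refs=A C null, marked=A B C E F
Mark D: refs=A, marked=A B C D E F
Unmarked (collected): G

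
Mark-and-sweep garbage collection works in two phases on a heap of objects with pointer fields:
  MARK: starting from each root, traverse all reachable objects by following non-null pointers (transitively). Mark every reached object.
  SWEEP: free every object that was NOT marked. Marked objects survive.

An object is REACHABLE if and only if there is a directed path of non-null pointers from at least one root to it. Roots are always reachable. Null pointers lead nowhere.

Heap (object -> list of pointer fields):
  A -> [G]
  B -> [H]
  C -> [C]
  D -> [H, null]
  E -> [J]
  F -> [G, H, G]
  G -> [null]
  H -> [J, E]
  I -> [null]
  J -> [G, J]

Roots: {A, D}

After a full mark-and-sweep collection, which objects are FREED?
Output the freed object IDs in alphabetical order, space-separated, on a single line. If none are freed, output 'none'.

Answer: B C F I

Derivation:
Roots: A D
Mark A: refs=G, marked=A
Mark D: refs=H null, marked=A D
Mark G: refs=null, marked=A D G
Mark H: refs=J E, marked=A D G H
Mark J: refs=G J, marked=A D G H J
Mark E: refs=J, marked=A D E G H J
Unmarked (collected): B C F I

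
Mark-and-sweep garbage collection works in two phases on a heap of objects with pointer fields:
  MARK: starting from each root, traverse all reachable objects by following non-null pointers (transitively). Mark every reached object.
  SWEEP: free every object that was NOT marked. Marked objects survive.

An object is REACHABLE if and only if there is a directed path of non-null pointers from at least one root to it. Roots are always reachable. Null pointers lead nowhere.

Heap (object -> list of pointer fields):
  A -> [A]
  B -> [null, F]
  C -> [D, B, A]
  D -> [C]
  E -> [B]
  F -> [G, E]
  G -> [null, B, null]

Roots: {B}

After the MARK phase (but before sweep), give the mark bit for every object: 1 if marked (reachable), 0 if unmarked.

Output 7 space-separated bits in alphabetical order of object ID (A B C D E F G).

Roots: B
Mark B: refs=null F, marked=B
Mark F: refs=G E, marked=B F
Mark G: refs=null B null, marked=B F G
Mark E: refs=B, marked=B E F G
Unmarked (collected): A C D

Answer: 0 1 0 0 1 1 1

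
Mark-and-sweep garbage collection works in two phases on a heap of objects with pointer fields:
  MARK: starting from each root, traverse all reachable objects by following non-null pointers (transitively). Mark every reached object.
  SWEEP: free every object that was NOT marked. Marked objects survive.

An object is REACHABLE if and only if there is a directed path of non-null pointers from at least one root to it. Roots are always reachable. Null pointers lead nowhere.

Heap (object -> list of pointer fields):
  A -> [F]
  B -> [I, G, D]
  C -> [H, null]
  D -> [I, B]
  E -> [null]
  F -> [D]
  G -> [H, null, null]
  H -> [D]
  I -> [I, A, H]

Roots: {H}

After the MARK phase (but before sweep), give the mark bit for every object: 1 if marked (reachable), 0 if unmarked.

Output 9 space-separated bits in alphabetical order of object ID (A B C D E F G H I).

Answer: 1 1 0 1 0 1 1 1 1

Derivation:
Roots: H
Mark H: refs=D, marked=H
Mark D: refs=I B, marked=D H
Mark I: refs=I A H, marked=D H I
Mark B: refs=I G D, marked=B D H I
Mark A: refs=F, marked=A B D H I
Mark G: refs=H null null, marked=A B D G H I
Mark F: refs=D, marked=A B D F G H I
Unmarked (collected): C E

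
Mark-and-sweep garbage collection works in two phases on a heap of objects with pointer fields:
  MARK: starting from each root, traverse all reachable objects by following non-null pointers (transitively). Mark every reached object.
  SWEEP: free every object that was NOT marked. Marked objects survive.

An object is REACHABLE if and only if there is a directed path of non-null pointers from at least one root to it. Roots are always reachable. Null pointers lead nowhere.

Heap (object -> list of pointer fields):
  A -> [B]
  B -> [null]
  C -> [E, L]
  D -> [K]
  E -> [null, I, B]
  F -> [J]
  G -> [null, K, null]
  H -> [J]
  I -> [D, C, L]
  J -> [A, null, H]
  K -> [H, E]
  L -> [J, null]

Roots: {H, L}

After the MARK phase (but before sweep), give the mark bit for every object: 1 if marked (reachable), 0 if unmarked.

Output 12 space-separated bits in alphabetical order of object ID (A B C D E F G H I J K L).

Roots: H L
Mark H: refs=J, marked=H
Mark L: refs=J null, marked=H L
Mark J: refs=A null H, marked=H J L
Mark A: refs=B, marked=A H J L
Mark B: refs=null, marked=A B H J L
Unmarked (collected): C D E F G I K

Answer: 1 1 0 0 0 0 0 1 0 1 0 1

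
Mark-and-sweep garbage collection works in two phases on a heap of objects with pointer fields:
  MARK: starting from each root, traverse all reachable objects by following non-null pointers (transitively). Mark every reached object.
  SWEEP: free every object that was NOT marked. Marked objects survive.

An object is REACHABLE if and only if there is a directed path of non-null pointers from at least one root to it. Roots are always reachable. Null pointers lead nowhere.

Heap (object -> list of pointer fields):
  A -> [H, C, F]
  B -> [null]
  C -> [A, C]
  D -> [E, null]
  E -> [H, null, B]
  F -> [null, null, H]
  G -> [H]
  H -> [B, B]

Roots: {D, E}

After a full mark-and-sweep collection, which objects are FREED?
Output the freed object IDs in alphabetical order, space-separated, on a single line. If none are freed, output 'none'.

Roots: D E
Mark D: refs=E null, marked=D
Mark E: refs=H null B, marked=D E
Mark H: refs=B B, marked=D E H
Mark B: refs=null, marked=B D E H
Unmarked (collected): A C F G

Answer: A C F G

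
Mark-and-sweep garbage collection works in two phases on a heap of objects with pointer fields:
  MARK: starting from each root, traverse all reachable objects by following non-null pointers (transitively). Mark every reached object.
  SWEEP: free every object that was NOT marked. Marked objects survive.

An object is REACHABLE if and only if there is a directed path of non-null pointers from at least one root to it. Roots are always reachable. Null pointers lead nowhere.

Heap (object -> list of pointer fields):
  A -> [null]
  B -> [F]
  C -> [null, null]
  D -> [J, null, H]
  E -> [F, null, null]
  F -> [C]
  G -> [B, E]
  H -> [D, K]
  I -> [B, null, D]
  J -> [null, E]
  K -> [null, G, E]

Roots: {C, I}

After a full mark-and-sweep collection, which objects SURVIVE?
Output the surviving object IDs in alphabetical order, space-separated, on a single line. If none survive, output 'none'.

Roots: C I
Mark C: refs=null null, marked=C
Mark I: refs=B null D, marked=C I
Mark B: refs=F, marked=B C I
Mark D: refs=J null H, marked=B C D I
Mark F: refs=C, marked=B C D F I
Mark J: refs=null E, marked=B C D F I J
Mark H: refs=D K, marked=B C D F H I J
Mark E: refs=F null null, marked=B C D E F H I J
Mark K: refs=null G E, marked=B C D E F H I J K
Mark G: refs=B E, marked=B C D E F G H I J K
Unmarked (collected): A

Answer: B C D E F G H I J K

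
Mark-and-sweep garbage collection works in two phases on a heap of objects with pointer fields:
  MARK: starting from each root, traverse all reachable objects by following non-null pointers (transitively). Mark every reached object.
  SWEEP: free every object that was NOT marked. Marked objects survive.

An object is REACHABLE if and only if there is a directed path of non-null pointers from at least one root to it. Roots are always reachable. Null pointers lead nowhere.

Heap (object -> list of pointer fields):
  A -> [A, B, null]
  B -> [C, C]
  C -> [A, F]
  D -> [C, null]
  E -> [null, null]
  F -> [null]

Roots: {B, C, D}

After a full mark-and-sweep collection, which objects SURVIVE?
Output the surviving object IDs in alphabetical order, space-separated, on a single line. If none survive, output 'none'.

Answer: A B C D F

Derivation:
Roots: B C D
Mark B: refs=C C, marked=B
Mark C: refs=A F, marked=B C
Mark D: refs=C null, marked=B C D
Mark A: refs=A B null, marked=A B C D
Mark F: refs=null, marked=A B C D F
Unmarked (collected): E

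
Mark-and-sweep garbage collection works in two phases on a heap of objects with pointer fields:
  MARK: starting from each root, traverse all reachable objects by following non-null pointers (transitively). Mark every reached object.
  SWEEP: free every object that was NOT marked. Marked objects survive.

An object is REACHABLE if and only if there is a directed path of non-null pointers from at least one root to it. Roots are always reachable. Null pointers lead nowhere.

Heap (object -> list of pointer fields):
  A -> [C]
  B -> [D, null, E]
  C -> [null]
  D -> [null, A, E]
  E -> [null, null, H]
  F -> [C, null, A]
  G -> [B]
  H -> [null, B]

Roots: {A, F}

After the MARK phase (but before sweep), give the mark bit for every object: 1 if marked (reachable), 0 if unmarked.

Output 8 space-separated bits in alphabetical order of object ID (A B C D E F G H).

Roots: A F
Mark A: refs=C, marked=A
Mark F: refs=C null A, marked=A F
Mark C: refs=null, marked=A C F
Unmarked (collected): B D E G H

Answer: 1 0 1 0 0 1 0 0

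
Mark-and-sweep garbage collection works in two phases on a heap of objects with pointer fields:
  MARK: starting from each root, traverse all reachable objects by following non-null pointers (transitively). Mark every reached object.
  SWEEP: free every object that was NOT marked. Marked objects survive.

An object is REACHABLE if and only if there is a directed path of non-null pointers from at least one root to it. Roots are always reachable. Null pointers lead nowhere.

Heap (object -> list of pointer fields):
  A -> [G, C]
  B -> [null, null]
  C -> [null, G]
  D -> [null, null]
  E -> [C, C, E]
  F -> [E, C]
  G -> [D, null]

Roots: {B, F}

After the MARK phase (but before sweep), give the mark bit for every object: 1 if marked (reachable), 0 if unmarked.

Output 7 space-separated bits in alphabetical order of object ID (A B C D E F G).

Roots: B F
Mark B: refs=null null, marked=B
Mark F: refs=E C, marked=B F
Mark E: refs=C C E, marked=B E F
Mark C: refs=null G, marked=B C E F
Mark G: refs=D null, marked=B C E F G
Mark D: refs=null null, marked=B C D E F G
Unmarked (collected): A

Answer: 0 1 1 1 1 1 1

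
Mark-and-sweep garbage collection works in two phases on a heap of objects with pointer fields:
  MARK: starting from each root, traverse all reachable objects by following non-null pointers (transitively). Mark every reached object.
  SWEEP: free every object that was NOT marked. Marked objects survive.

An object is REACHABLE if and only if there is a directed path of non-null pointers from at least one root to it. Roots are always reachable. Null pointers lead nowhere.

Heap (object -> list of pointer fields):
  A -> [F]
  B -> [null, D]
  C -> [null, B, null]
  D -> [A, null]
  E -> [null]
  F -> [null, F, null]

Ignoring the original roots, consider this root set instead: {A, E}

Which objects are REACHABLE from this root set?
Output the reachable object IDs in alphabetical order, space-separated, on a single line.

Roots: A E
Mark A: refs=F, marked=A
Mark E: refs=null, marked=A E
Mark F: refs=null F null, marked=A E F
Unmarked (collected): B C D

Answer: A E F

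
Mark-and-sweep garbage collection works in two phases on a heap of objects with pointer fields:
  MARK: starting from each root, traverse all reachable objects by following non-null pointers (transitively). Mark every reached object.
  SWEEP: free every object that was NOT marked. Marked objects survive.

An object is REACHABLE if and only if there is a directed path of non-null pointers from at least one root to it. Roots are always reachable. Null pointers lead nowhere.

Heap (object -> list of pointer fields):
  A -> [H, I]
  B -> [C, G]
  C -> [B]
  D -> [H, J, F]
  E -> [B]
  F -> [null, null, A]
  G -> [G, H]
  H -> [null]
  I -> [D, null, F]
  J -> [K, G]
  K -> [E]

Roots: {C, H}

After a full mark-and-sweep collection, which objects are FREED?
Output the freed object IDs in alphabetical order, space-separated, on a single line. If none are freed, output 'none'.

Roots: C H
Mark C: refs=B, marked=C
Mark H: refs=null, marked=C H
Mark B: refs=C G, marked=B C H
Mark G: refs=G H, marked=B C G H
Unmarked (collected): A D E F I J K

Answer: A D E F I J K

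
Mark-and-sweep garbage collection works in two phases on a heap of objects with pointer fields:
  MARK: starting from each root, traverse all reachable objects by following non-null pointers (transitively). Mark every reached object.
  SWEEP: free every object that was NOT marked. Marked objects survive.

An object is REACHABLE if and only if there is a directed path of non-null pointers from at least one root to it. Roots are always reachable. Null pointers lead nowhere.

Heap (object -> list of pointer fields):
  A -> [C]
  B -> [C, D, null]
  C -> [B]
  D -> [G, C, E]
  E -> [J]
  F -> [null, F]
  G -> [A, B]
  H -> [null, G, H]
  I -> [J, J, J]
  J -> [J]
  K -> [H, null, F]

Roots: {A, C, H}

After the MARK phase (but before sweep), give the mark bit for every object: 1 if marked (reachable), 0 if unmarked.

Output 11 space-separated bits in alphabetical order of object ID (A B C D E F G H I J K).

Roots: A C H
Mark A: refs=C, marked=A
Mark C: refs=B, marked=A C
Mark H: refs=null G H, marked=A C H
Mark B: refs=C D null, marked=A B C H
Mark G: refs=A B, marked=A B C G H
Mark D: refs=G C E, marked=A B C D G H
Mark E: refs=J, marked=A B C D E G H
Mark J: refs=J, marked=A B C D E G H J
Unmarked (collected): F I K

Answer: 1 1 1 1 1 0 1 1 0 1 0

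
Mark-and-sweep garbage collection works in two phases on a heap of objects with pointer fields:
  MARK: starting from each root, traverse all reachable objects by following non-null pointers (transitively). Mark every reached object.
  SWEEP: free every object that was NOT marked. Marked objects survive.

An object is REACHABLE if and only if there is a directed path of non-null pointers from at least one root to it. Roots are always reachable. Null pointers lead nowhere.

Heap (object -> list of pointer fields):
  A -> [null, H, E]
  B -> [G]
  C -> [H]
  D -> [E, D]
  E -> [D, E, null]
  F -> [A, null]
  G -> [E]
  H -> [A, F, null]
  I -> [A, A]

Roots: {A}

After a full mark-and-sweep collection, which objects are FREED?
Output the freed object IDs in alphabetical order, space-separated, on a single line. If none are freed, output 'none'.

Roots: A
Mark A: refs=null H E, marked=A
Mark H: refs=A F null, marked=A H
Mark E: refs=D E null, marked=A E H
Mark F: refs=A null, marked=A E F H
Mark D: refs=E D, marked=A D E F H
Unmarked (collected): B C G I

Answer: B C G I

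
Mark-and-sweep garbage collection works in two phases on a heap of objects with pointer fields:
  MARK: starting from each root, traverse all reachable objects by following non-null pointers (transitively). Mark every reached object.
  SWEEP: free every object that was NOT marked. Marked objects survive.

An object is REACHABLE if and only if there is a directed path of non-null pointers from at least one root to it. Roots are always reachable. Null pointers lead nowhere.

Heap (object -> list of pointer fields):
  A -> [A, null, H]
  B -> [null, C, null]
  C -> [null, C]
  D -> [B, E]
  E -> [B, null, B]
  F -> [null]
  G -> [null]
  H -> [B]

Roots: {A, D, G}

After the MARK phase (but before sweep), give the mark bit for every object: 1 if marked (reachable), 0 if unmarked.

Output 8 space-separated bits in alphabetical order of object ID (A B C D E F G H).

Roots: A D G
Mark A: refs=A null H, marked=A
Mark D: refs=B E, marked=A D
Mark G: refs=null, marked=A D G
Mark H: refs=B, marked=A D G H
Mark B: refs=null C null, marked=A B D G H
Mark E: refs=B null B, marked=A B D E G H
Mark C: refs=null C, marked=A B C D E G H
Unmarked (collected): F

Answer: 1 1 1 1 1 0 1 1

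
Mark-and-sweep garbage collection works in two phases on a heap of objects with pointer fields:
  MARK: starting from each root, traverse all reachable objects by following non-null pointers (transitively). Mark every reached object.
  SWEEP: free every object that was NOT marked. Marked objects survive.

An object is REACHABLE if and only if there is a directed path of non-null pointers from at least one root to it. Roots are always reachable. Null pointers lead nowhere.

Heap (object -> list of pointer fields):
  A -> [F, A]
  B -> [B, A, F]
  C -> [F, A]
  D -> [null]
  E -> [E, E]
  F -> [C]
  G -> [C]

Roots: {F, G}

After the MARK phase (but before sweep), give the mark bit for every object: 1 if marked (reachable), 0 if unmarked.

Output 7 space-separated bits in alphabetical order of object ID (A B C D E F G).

Roots: F G
Mark F: refs=C, marked=F
Mark G: refs=C, marked=F G
Mark C: refs=F A, marked=C F G
Mark A: refs=F A, marked=A C F G
Unmarked (collected): B D E

Answer: 1 0 1 0 0 1 1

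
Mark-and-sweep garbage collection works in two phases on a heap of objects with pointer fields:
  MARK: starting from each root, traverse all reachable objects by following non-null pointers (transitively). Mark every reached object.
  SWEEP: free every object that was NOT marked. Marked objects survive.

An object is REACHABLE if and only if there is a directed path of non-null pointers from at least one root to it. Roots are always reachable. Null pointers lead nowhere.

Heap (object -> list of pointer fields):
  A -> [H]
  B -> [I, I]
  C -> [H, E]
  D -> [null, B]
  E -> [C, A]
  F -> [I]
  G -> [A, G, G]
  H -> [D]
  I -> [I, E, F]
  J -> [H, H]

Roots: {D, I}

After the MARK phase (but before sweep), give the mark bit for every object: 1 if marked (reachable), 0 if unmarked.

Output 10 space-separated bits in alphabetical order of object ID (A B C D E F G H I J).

Answer: 1 1 1 1 1 1 0 1 1 0

Derivation:
Roots: D I
Mark D: refs=null B, marked=D
Mark I: refs=I E F, marked=D I
Mark B: refs=I I, marked=B D I
Mark E: refs=C A, marked=B D E I
Mark F: refs=I, marked=B D E F I
Mark C: refs=H E, marked=B C D E F I
Mark A: refs=H, marked=A B C D E F I
Mark H: refs=D, marked=A B C D E F H I
Unmarked (collected): G J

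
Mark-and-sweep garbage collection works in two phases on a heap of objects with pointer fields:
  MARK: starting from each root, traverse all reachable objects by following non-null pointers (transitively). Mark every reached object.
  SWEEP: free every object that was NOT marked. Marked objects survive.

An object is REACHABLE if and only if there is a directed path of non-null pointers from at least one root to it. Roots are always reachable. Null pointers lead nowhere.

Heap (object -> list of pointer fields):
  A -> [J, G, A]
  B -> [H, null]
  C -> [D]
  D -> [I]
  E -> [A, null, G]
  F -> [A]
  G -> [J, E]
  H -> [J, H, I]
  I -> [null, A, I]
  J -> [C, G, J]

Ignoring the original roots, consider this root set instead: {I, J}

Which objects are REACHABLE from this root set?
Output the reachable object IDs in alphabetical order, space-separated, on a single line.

Roots: I J
Mark I: refs=null A I, marked=I
Mark J: refs=C G J, marked=I J
Mark A: refs=J G A, marked=A I J
Mark C: refs=D, marked=A C I J
Mark G: refs=J E, marked=A C G I J
Mark D: refs=I, marked=A C D G I J
Mark E: refs=A null G, marked=A C D E G I J
Unmarked (collected): B F H

Answer: A C D E G I J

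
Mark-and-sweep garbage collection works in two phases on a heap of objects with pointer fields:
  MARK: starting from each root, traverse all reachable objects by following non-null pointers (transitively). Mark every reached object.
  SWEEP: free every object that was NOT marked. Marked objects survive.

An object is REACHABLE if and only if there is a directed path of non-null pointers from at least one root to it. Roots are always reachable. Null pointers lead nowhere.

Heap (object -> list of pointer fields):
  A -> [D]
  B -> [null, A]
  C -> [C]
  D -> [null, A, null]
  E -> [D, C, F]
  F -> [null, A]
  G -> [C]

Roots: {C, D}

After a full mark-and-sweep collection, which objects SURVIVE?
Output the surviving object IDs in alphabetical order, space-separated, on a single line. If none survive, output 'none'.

Roots: C D
Mark C: refs=C, marked=C
Mark D: refs=null A null, marked=C D
Mark A: refs=D, marked=A C D
Unmarked (collected): B E F G

Answer: A C D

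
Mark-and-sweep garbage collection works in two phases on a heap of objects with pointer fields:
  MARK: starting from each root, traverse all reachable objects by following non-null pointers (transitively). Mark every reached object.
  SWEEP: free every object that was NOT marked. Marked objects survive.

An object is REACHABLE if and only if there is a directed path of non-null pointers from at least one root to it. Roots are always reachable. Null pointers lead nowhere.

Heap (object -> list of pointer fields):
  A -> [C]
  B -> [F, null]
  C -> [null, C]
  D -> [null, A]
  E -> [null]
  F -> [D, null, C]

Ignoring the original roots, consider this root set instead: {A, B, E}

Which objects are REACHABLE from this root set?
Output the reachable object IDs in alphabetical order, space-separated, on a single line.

Answer: A B C D E F

Derivation:
Roots: A B E
Mark A: refs=C, marked=A
Mark B: refs=F null, marked=A B
Mark E: refs=null, marked=A B E
Mark C: refs=null C, marked=A B C E
Mark F: refs=D null C, marked=A B C E F
Mark D: refs=null A, marked=A B C D E F
Unmarked (collected): (none)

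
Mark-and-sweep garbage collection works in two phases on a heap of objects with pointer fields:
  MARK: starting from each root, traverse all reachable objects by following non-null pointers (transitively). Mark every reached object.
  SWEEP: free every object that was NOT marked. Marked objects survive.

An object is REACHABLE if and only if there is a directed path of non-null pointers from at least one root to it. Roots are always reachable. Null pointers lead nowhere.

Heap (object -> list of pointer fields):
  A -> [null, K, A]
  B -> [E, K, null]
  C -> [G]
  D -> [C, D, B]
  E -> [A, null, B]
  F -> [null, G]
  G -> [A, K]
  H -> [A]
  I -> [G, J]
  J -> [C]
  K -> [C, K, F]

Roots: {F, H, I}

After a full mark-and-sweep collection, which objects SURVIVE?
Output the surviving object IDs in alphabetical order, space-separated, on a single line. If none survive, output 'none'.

Answer: A C F G H I J K

Derivation:
Roots: F H I
Mark F: refs=null G, marked=F
Mark H: refs=A, marked=F H
Mark I: refs=G J, marked=F H I
Mark G: refs=A K, marked=F G H I
Mark A: refs=null K A, marked=A F G H I
Mark J: refs=C, marked=A F G H I J
Mark K: refs=C K F, marked=A F G H I J K
Mark C: refs=G, marked=A C F G H I J K
Unmarked (collected): B D E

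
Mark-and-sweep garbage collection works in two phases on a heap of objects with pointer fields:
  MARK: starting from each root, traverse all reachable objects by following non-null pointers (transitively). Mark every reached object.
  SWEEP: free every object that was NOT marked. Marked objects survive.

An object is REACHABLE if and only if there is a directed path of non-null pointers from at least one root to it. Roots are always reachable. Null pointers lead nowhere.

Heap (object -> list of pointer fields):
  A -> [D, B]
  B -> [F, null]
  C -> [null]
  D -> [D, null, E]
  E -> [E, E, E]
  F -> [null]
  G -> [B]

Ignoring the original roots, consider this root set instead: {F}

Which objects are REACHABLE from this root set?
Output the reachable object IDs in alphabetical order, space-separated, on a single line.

Roots: F
Mark F: refs=null, marked=F
Unmarked (collected): A B C D E G

Answer: F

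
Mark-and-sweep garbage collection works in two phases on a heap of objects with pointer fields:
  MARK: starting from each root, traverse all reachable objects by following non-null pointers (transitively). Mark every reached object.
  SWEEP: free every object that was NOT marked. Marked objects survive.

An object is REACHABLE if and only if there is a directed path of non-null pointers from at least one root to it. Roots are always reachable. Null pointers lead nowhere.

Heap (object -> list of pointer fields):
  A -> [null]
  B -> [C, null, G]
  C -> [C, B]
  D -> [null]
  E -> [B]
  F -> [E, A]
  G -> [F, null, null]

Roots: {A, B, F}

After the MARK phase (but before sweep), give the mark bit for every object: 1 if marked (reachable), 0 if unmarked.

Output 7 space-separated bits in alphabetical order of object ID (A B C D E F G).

Roots: A B F
Mark A: refs=null, marked=A
Mark B: refs=C null G, marked=A B
Mark F: refs=E A, marked=A B F
Mark C: refs=C B, marked=A B C F
Mark G: refs=F null null, marked=A B C F G
Mark E: refs=B, marked=A B C E F G
Unmarked (collected): D

Answer: 1 1 1 0 1 1 1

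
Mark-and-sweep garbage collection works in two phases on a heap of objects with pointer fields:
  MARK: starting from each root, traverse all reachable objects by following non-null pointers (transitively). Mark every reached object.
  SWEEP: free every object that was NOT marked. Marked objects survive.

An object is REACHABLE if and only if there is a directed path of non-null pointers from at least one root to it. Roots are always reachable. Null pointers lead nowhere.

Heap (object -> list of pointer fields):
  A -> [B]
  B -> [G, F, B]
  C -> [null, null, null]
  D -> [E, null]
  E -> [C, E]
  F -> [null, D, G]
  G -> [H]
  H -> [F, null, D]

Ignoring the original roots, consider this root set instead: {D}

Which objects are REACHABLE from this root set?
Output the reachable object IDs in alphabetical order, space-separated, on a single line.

Answer: C D E

Derivation:
Roots: D
Mark D: refs=E null, marked=D
Mark E: refs=C E, marked=D E
Mark C: refs=null null null, marked=C D E
Unmarked (collected): A B F G H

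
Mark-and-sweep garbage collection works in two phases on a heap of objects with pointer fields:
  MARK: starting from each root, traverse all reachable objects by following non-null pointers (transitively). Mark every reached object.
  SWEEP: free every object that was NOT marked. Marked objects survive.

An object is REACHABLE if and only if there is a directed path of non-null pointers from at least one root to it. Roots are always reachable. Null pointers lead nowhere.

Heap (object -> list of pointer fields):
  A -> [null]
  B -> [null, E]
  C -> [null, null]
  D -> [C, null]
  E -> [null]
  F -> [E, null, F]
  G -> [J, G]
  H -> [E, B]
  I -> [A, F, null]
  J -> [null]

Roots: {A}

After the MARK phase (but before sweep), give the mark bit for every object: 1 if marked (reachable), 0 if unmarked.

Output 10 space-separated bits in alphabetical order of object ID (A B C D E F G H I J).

Roots: A
Mark A: refs=null, marked=A
Unmarked (collected): B C D E F G H I J

Answer: 1 0 0 0 0 0 0 0 0 0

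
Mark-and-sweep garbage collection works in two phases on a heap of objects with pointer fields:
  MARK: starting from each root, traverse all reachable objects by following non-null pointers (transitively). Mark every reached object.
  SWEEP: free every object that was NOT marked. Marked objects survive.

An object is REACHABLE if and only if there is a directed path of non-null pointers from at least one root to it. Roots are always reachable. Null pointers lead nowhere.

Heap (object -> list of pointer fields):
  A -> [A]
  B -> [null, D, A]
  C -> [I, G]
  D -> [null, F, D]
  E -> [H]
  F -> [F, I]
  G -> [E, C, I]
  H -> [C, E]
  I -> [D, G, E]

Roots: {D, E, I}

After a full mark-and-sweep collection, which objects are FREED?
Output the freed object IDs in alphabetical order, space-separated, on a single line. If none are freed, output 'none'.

Roots: D E I
Mark D: refs=null F D, marked=D
Mark E: refs=H, marked=D E
Mark I: refs=D G E, marked=D E I
Mark F: refs=F I, marked=D E F I
Mark H: refs=C E, marked=D E F H I
Mark G: refs=E C I, marked=D E F G H I
Mark C: refs=I G, marked=C D E F G H I
Unmarked (collected): A B

Answer: A B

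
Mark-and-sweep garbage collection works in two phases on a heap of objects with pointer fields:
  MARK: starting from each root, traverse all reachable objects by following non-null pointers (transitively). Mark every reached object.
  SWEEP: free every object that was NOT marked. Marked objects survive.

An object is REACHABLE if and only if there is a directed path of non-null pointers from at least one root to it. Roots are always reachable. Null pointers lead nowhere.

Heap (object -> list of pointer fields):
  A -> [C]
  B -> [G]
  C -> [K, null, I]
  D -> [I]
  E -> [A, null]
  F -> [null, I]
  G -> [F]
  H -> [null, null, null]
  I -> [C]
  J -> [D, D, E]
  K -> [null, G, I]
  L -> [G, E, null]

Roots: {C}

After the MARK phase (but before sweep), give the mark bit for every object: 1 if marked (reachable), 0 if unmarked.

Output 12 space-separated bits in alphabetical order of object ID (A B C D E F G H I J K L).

Answer: 0 0 1 0 0 1 1 0 1 0 1 0

Derivation:
Roots: C
Mark C: refs=K null I, marked=C
Mark K: refs=null G I, marked=C K
Mark I: refs=C, marked=C I K
Mark G: refs=F, marked=C G I K
Mark F: refs=null I, marked=C F G I K
Unmarked (collected): A B D E H J L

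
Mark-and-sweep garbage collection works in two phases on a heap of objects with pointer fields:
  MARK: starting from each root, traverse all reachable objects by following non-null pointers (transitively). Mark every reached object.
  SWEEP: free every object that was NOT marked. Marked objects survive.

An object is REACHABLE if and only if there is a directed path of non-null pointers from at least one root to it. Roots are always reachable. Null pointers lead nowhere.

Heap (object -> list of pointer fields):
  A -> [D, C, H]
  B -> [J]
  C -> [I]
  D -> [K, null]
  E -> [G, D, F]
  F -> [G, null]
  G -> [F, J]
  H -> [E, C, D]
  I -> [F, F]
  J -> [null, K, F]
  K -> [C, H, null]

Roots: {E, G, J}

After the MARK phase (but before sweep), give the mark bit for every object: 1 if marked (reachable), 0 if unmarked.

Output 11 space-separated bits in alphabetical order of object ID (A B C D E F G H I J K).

Roots: E G J
Mark E: refs=G D F, marked=E
Mark G: refs=F J, marked=E G
Mark J: refs=null K F, marked=E G J
Mark D: refs=K null, marked=D E G J
Mark F: refs=G null, marked=D E F G J
Mark K: refs=C H null, marked=D E F G J K
Mark C: refs=I, marked=C D E F G J K
Mark H: refs=E C D, marked=C D E F G H J K
Mark I: refs=F F, marked=C D E F G H I J K
Unmarked (collected): A B

Answer: 0 0 1 1 1 1 1 1 1 1 1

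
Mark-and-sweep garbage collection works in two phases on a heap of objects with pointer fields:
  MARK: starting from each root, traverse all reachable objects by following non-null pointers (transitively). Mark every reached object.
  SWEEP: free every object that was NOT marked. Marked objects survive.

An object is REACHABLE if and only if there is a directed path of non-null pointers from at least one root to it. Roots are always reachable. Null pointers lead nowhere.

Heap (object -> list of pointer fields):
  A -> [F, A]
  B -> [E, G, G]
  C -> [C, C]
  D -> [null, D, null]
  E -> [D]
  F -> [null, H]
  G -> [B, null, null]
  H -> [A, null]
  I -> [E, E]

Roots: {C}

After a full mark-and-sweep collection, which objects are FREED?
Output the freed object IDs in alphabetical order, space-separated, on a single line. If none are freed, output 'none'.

Answer: A B D E F G H I

Derivation:
Roots: C
Mark C: refs=C C, marked=C
Unmarked (collected): A B D E F G H I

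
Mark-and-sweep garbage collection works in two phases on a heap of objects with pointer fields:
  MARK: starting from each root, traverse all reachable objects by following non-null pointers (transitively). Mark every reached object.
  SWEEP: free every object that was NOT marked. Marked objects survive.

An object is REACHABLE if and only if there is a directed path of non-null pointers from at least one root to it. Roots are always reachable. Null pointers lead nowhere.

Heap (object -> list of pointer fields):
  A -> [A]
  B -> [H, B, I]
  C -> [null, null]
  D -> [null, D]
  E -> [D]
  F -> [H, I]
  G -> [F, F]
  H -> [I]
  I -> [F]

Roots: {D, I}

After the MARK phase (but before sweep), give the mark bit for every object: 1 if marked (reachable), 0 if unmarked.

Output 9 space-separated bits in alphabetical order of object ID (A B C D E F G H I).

Answer: 0 0 0 1 0 1 0 1 1

Derivation:
Roots: D I
Mark D: refs=null D, marked=D
Mark I: refs=F, marked=D I
Mark F: refs=H I, marked=D F I
Mark H: refs=I, marked=D F H I
Unmarked (collected): A B C E G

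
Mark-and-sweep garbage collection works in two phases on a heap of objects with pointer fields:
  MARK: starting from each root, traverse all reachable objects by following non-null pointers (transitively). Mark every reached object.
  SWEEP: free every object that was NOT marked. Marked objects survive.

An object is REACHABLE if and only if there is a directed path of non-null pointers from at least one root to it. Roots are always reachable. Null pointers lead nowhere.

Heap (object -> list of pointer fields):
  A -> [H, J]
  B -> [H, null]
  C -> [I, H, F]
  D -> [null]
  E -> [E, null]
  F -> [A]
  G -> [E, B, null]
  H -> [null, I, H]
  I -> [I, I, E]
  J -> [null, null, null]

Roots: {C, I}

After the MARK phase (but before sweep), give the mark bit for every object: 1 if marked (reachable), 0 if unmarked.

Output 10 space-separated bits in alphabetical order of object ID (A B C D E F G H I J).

Answer: 1 0 1 0 1 1 0 1 1 1

Derivation:
Roots: C I
Mark C: refs=I H F, marked=C
Mark I: refs=I I E, marked=C I
Mark H: refs=null I H, marked=C H I
Mark F: refs=A, marked=C F H I
Mark E: refs=E null, marked=C E F H I
Mark A: refs=H J, marked=A C E F H I
Mark J: refs=null null null, marked=A C E F H I J
Unmarked (collected): B D G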